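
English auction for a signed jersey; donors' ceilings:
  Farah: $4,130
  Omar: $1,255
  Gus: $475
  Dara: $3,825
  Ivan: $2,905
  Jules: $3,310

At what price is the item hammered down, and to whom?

Farah wins at $3,825

Ascending (English) auction: the price rises until one bidder remains; the winner pays the price at which the last rival dropped out.
Sorting limits: 4,130 (Farah) > 3,825 (Dara) > 3,310 (Jules) > 2,905 (Ivan) > 1,255 (Omar) > 475 (Gus)
Dara is the last rival to drop out, at $3,825; Farah remains and wins at that price.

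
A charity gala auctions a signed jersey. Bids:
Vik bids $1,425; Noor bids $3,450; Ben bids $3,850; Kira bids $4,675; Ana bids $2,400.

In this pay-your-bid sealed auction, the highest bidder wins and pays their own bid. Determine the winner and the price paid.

Bids in order: 4,675 (Kira) > 3,850 (Ben) > 3,450 (Noor) > 2,400 (Ana) > 1,425 (Vik)
Kira is highest → pays own bid, $4,675.

Kira pays $4,675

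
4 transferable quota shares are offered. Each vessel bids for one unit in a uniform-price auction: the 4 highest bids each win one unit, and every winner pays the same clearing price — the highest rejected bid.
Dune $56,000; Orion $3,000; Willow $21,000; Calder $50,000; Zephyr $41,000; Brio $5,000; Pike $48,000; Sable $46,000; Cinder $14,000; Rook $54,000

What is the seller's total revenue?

Total revenue: $184,000

Sorting: 56,000 (Dune), 54,000 (Rook), 50,000 (Calder), 48,000 (Pike), 46,000 (Sable), 41,000 (Zephyr), …
Top 4: Dune, Rook, Calder, Pike.
Highest unsuccessful bid: $46,000 → clearing price.
Total revenue = 4 × $46,000 = $184,000.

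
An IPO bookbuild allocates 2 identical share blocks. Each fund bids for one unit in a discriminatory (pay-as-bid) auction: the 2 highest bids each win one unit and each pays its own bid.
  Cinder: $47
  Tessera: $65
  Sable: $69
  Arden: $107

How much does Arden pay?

Sorting: 107 (Arden), 69 (Sable), 65 (Tessera), 47 (Cinder)
Top 2: Arden, Sable.
Arden wins → own bid $107.

Arden pays $107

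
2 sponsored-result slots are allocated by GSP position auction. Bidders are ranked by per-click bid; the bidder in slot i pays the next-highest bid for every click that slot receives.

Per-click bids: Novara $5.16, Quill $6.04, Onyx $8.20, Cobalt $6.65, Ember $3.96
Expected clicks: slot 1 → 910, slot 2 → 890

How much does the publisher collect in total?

Total revenue: $11427.10

Sorting advertisers: $8.20 (Onyx) > $6.65 (Cobalt) > $6.04 (Quill) > …
Slot 1: Onyx pays $6.65 × 910 = $6051.50
Slot 2: Cobalt pays $6.04 × 890 = $5375.60
Total = $11427.10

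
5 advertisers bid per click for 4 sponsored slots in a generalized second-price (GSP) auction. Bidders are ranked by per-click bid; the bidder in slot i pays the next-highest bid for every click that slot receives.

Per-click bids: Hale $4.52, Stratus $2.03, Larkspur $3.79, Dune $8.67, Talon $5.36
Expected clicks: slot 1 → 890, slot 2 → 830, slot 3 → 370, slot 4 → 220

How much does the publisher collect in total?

Sorting advertisers: $8.67 (Dune) > $5.36 (Talon) > $4.52 (Hale) > $3.79 (Larkspur) > $2.03 (Stratus)
Slot 1: Dune pays $5.36 × 890 = $4770.40
Slot 2: Talon pays $4.52 × 830 = $3751.60
Slot 3: Hale pays $3.79 × 370 = $1402.30
Slot 4: Larkspur pays $2.03 × 220 = $446.60
Total = $10370.90

Total revenue: $10370.90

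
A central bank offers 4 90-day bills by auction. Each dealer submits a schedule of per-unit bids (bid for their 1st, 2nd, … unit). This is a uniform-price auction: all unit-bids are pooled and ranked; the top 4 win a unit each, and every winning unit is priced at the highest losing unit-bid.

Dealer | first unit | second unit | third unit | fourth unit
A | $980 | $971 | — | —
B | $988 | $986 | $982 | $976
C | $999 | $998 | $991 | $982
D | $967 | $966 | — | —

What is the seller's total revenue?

Total revenue: $3,944

All unit-bids, highest first — top 4: 999 (C-1), 998 (C-2), 991 (C-3), 988 (B-1)
First bid not allocated: $986.
Allocation: B 1, C 3. Every unit priced at $986.
Revenue = 4 × 986 = $3,944.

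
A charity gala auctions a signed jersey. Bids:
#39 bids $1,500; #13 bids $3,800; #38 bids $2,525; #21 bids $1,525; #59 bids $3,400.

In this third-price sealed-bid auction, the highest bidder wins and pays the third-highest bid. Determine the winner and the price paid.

#13 pays $2,525

Third-price sealed-bid auction: the highest bidder wins and pays the third-highest bid.
Sorting bids: 3,800 (#13) > 3,400 (#59) > 2,525 (#38) > 1,525 (#21) > 1,500 (#39)
#13 is highest; pays the third-highest bid, $2,525.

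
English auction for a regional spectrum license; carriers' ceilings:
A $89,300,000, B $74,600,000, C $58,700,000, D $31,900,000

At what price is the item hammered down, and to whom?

A wins at $74,600,000

Rule: the price rises until one bidder remains; the winner pays the price at which the last rival dropped out.
Limits ranked: 89,300,000 (A) > 74,600,000 (B) > 58,700,000 (C) > 31,900,000 (D)
Once the price passes $74,600,000, only A is left; the hammer falls at B's limit of $74,600,000.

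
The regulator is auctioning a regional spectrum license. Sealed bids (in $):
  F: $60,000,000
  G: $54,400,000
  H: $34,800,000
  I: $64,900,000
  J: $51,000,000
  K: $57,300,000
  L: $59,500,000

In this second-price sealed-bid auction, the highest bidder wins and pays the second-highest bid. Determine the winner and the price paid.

Rule: the highest bidder wins and pays the second-highest bid.
Sorting bids: 64,900,000 (I) > 60,000,000 (F) > 59,500,000 (L) > 57,300,000 (K) > 54,400,000 (G) > 51,000,000 (J) > …
I is highest; pays the second-highest bid, $60,000,000.

I pays $60,000,000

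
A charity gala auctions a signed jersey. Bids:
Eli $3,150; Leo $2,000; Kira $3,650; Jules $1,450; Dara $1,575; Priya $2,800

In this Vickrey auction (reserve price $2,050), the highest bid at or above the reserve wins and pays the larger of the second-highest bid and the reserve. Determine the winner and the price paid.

Rule: the highest bid at or above the reserve wins and pays the larger of the second-highest bid and the reserve.
Bids in order: 3,650 (Kira) > 3,150 (Eli) > 2,800 (Priya) > 2,000 (Leo) > 1,575 (Dara) > 1,450 (Jules)
Kira has the top bid at or above the reserve ($3,650).
Second-highest bid $3,150 exceeds the reserve $2,050 → payment $3,150.

Kira pays $3,150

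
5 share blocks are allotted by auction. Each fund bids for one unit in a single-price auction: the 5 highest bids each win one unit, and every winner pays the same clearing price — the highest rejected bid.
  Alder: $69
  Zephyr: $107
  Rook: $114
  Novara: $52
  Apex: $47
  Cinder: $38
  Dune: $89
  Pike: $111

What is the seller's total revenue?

Total revenue: $260

Sorting: 114 (Rook), 111 (Pike), 107 (Zephyr), 89 (Dune), 69 (Alder), 52 (Novara), 47 (Apex), …
Top 5: Rook, Pike, Zephyr, Dune, Alder.
First losing bid is Novara's $52, which sets the uniform price.
Total revenue = 5 × $52 = $260.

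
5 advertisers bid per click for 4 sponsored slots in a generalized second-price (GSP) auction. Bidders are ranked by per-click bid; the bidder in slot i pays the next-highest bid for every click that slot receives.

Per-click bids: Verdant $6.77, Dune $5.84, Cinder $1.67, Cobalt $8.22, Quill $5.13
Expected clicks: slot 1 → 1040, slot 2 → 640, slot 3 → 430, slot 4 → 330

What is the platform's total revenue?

Ranked by bid: $8.22 (Cobalt) > $6.77 (Verdant) > $5.84 (Dune) > $5.13 (Quill) > $1.67 (Cinder)
Slot 1: Cobalt pays $6.77 × 1040 = $7040.80
Slot 2: Verdant pays $5.84 × 640 = $3737.60
Slot 3: Dune pays $5.13 × 430 = $2205.90
Slot 4: Quill pays $1.67 × 330 = $551.10
Total = $13535.40

Total revenue: $13535.40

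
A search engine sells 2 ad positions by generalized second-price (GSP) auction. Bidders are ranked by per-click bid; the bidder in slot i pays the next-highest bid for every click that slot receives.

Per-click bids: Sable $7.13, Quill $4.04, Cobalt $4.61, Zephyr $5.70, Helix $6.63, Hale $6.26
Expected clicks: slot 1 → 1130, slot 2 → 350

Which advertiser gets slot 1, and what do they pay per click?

Ranked by bid: $7.13 (Sable) > $6.63 (Helix) > $6.26 (Hale) > …
Slot 1 goes to the first-ranked bidder, Sable, who pays the next bid down: $6.63/click.

Sable; $6.63 per click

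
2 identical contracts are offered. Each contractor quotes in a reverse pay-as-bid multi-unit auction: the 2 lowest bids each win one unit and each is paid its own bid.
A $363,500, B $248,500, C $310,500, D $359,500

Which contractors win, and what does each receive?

B $248,500, C $310,500

Bids ranked low→high: 248,500 (B), 310,500 (C), 359,500 (D), 363,500 (A)
Lowest 2: B, C.
Each winner is paid its own bid: B $248,500, C $310,500.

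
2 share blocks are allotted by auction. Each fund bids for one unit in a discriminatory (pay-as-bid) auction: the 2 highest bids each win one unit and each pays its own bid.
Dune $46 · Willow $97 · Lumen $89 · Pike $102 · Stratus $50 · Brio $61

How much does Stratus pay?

Stratus pays $0

Bids ranked high→low: 102 (Pike), 97 (Willow), 89 (Lumen), 61 (Brio), …
The 2 highest are Pike, Willow.
Stratus does not win → $0.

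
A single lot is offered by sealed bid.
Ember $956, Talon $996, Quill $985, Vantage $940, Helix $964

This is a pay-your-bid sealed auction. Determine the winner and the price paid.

Sorting bids: 996 (Talon) > 985 (Quill) > 964 (Helix) > 956 (Ember) > 940 (Vantage)
Talon has the highest bid and pays exactly that: $996.

Talon pays $996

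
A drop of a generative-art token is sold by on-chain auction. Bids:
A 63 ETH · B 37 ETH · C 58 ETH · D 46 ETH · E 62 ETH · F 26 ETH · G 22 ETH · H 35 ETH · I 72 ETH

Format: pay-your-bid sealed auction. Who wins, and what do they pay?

I pays 72 ETH

Sorting bids: 72 (I) > 63 (A) > 62 (E) > 58 (C) > 46 (D) > 37 (B) > …
I is highest → pays own bid, 72 ETH.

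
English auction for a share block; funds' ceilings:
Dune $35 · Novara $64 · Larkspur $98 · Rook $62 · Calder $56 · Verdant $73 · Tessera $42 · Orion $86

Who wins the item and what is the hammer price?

Rule: the price rises until one bidder remains; the winner pays the price at which the last rival dropped out.
Limits in order: 98 (Larkspur) > 86 (Orion) > 73 (Verdant) > 64 (Novara) > 62 (Rook) > 56 (Calder) > …
Once the price passes $86, only Larkspur is left; the hammer falls at Orion's limit of $86.

Larkspur wins at $86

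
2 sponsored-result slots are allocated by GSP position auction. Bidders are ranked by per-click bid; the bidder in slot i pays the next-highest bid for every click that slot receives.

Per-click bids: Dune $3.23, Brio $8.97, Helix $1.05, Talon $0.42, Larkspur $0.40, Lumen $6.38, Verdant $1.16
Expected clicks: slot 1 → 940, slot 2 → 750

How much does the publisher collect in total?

Sorting advertisers: $8.97 (Brio) > $6.38 (Lumen) > $3.23 (Dune) > …
Slot 1: Brio pays $6.38 × 940 = $5997.20
Slot 2: Lumen pays $3.23 × 750 = $2422.50
Total = $8419.70

Total revenue: $8419.70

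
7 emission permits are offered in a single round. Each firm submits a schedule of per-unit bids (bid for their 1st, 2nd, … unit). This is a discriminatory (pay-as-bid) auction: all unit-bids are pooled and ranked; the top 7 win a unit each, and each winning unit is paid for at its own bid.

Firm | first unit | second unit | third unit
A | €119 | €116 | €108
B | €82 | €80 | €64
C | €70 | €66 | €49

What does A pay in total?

Pooled unit-bids ranked (top 7): 119 (A-1), 116 (A-2), 108 (A-3), 82 (B-1), 80 (B-2), 70 (C-1), 66 (C-2)
Next rejected bid: €64 (not a price — pay-as-bid).
A's winning unit-bids: 119 + 116 + 108 = €343.

A pays €343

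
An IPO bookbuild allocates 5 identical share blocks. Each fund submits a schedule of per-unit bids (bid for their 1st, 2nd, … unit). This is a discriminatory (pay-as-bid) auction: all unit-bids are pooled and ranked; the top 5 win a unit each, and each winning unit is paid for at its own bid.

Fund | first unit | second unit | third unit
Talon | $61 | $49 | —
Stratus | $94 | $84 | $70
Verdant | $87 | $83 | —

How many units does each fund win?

Stratus 3, Verdant 2

Pooled unit-bids ranked (top 5): 94 (Stratus-1), 87 (Verdant-1), 84 (Stratus-2), 83 (Verdant-2), 70 (Stratus-3)
Next rejected bid: $61 (not a price — pay-as-bid).
Allocation: Stratus 3, Verdant 2.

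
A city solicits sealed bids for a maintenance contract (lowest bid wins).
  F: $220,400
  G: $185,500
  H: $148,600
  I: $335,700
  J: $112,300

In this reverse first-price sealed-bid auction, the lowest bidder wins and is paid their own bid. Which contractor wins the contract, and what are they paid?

Reverse first-price sealed-bid auction: the lowest bidder wins and is paid their own bid.
Sorting bids: 112,300 (J) < 148,600 (H) < 185,500 (G) < 220,400 (F) < 335,700 (I)
First-price: J is paid what they bid, $112,300.

J is paid $112,300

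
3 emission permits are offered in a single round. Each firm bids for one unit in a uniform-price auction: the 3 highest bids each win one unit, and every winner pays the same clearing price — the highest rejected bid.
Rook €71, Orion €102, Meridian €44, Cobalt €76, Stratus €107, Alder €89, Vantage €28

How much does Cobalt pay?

Cobalt pays €0

Ordering the bids: 107 (Stratus), 102 (Orion), 89 (Alder), 76 (Cobalt), 71 (Rook), …
Top 3: Stratus, Orion, Alder.
Clearing price = highest rejected bid = €76.
Cobalt does not win → pays €0.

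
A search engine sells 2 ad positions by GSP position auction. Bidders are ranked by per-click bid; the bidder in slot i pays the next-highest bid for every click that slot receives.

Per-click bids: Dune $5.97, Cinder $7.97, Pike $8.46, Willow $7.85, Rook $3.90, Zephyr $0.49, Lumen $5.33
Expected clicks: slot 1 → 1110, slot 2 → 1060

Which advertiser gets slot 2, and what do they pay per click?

Per-click bids in order: $8.46 (Pike) > $7.97 (Cinder) > $7.85 (Willow) > …
Slot 2 goes to the second-ranked bidder, Cinder, who pays the next bid down: $7.85/click.

Cinder; $7.85 per click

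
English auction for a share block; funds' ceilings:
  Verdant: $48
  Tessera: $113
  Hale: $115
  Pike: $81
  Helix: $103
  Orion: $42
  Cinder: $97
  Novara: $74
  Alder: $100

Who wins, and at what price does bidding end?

Limits in order: 115 (Hale) > 113 (Tessera) > 103 (Helix) > 100 (Alder) > 97 (Cinder) > 81 (Pike) > …
Tessera is the last rival to drop out, at $113; Hale remains and wins at that price.

Hale wins at $113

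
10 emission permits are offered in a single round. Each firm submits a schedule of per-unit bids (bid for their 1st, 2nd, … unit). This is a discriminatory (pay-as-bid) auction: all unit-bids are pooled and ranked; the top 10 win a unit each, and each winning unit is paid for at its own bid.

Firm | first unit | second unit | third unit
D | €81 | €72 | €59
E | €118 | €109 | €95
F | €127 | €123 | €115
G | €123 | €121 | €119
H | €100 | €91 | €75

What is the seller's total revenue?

Total revenue: €1,150

Merging the schedules and taking the best 10: 127 (F-1), 123 (F-2), 123 (G-1), 121 (G-2), 119 (G-3), 118 (E-1), 115 (F-3), 109 (E-2), 100 (H-1), 95 (E-3)
Next rejected bid: €91 (not a price — pay-as-bid).
Each winning unit pays its own bid.
Revenue = 127 + 123 + 123 + 121 + 119 + 118 + 115 + 109 + 100 + 95 = €1,150.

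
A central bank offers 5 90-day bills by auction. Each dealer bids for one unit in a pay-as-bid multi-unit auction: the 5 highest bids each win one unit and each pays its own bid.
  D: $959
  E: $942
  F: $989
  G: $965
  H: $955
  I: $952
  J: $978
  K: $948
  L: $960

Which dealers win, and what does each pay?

F $989, J $978, G $965, L $960, D $959

Bids ranked high→low: 989 (F), 978 (J), 965 (G), 960 (L), 959 (D), 955 (H), 952 (I), …
Top 5: F, J, G, L, D.
Each winner pays its own bid: F $989, J $978, G $965, L $960, D $959.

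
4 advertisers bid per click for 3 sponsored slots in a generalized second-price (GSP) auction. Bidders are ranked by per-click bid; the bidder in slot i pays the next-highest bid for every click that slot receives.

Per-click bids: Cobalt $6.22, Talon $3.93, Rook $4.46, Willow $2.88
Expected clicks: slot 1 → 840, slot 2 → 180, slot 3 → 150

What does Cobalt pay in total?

Cobalt pays $3746.40

Ranked by bid: $6.22 (Cobalt) > $4.46 (Rook) > $3.93 (Talon) > $2.88 (Willow)
Cobalt holds slot 1 → pays next bid $4.46 × 840 clicks = $3746.40.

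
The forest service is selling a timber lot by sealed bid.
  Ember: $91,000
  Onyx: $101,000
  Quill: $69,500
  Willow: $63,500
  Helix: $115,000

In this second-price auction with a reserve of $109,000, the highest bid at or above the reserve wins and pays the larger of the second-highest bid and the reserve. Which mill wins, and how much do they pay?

Helix pays $109,000

Rule: the highest bid at or above the reserve wins and pays the larger of the second-highest bid and the reserve.
Bids in order: 115,000 (Helix) > 101,000 (Onyx) > 91,000 (Ember) > 69,500 (Quill) > 63,500 (Willow)
Highest eligible bid: Helix at $115,000.
max(second-highest $101,000, reserve $109,000) = $109,000.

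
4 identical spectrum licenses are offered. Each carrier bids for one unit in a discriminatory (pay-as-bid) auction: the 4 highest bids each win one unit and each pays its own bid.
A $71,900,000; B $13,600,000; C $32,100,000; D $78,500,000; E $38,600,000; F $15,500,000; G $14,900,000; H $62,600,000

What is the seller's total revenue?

Total revenue: $251,600,000

Sorting: 78,500,000 (D), 71,900,000 (A), 62,600,000 (H), 38,600,000 (E), 32,100,000 (C), 15,500,000 (F), …
Top 4: D, A, H, E.
Total revenue = 78,500,000 + 71,900,000 + 62,600,000 + 38,600,000 = $251,600,000.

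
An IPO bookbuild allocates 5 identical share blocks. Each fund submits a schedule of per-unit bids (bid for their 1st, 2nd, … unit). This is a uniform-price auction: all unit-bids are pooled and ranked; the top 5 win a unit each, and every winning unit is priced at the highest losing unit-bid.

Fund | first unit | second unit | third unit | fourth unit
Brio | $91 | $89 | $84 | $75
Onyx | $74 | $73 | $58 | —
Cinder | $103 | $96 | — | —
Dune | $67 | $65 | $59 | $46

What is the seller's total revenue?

Total revenue: $375

Merging the schedules and taking the best 5: 103 (Cinder-1), 96 (Cinder-2), 91 (Brio-1), 89 (Brio-2), 84 (Brio-3)
Highest rejected unit-bid = $75.
Allocation: Brio 3, Cinder 2. Every unit priced at $75.
Revenue = 5 × 75 = $375.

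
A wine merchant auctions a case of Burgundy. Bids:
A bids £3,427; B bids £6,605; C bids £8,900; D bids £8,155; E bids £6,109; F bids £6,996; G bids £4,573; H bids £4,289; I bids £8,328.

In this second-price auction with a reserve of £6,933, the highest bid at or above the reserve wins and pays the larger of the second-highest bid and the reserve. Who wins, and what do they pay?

Second-price auction with a reserve of £6,933: the highest bid at or above the reserve wins and pays the larger of the second-highest bid and the reserve.
Bids ranked: 8,900 (C) > 8,328 (I) > 8,155 (D) > 6,996 (F) > 6,605 (B) > 6,109 (E) > …
Highest eligible bid: C at £8,900.
max(second-highest £8,328, reserve £6,933) = £8,328; the reserve does not bind.

C pays £8,328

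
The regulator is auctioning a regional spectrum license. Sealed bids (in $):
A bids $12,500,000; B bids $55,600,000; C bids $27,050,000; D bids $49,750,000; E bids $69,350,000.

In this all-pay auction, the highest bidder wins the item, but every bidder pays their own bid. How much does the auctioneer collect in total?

Total revenue: $214,250,000

Sorting bids: 69,350,000 (E) > 55,600,000 (B) > 49,750,000 (D) > 27,050,000 (C) > 12,500,000 (A)
Every bidder forfeits their bid regardless of winning.
Revenue = 12,500,000 + 55,600,000 + 27,050,000 + 49,750,000 + 69,350,000 = $214,250,000.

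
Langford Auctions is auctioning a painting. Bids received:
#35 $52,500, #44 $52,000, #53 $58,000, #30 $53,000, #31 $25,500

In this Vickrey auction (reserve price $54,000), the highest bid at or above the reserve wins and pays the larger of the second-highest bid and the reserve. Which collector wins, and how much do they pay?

#53 pays $54,000

Rule: the highest bid at or above the reserve wins and pays the larger of the second-highest bid and the reserve.
Bids ranked: 58,000 (#53) > 53,000 (#30) > 52,500 (#35) > 52,000 (#44) > 25,500 (#31)
#53 has the top bid at or above the reserve ($58,000).
Second-highest bid $53,000 is below the reserve $54,000, so the reserve binds → payment $54,000.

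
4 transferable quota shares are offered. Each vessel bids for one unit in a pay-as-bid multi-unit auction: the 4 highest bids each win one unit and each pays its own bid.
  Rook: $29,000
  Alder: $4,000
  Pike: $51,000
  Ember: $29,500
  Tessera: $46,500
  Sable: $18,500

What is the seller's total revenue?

Sorting: 51,000 (Pike), 46,500 (Tessera), 29,500 (Ember), 29,000 (Rook), 18,500 (Sable), 4,000 (Alder)
Top 4: Pike, Tessera, Ember, Rook.
Total revenue = 51,000 + 46,500 + 29,500 + 29,000 = $156,000.

Total revenue: $156,000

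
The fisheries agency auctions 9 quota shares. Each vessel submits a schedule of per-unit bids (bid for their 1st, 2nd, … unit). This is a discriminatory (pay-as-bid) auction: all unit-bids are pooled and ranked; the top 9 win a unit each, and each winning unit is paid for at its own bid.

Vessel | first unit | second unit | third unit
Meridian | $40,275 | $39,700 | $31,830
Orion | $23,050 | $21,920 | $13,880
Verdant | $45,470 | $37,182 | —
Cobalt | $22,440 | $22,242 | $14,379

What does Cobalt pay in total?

Cobalt pays $44,682

All unit-bids, highest first — top 9: 45,470 (Verdant-1), 40,275 (Meridian-1), 39,700 (Meridian-2), 37,182 (Verdant-2), 31,830 (Meridian-3), 23,050 (Orion-1), 22,440 (Cobalt-1), 22,242 (Cobalt-2), 21,920 (Orion-2)
Next rejected bid: $14,379 (not a price — pay-as-bid).
Cobalt's winning unit-bids: 22,440 + 22,242 = $44,682.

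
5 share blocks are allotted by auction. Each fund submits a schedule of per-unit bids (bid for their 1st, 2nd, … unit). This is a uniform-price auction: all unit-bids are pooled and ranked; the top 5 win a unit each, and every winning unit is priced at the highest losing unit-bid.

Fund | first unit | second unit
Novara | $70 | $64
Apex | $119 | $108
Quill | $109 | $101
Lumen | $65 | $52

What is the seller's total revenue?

All unit-bids, highest first — top 5: 119 (Apex-1), 109 (Quill-1), 108 (Apex-2), 101 (Quill-2), 70 (Novara-1)
First bid not allocated: $65.
Allocation: Apex 2, Novara 1, Quill 2. Every unit priced at $65.
Revenue = 5 × 65 = $325.

Total revenue: $325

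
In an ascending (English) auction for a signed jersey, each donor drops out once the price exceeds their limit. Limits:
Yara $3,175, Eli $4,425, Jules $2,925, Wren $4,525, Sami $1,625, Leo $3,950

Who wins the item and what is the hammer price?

Wren wins at $4,425

Sorting limits: 4,525 (Wren) > 4,425 (Eli) > 3,950 (Leo) > 3,175 (Yara) > 2,925 (Jules) > 1,625 (Sami)
Bidding ends when Eli exits at $4,425; Wren takes it.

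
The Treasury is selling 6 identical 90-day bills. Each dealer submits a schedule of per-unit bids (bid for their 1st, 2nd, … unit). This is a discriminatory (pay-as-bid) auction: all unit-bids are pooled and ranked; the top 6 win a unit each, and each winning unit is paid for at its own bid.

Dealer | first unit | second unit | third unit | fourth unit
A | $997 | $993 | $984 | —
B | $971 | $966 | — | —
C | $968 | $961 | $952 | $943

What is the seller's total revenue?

Total revenue: $5,879

Merging the schedules and taking the best 6: 997 (A-1), 993 (A-2), 984 (A-3), 971 (B-1), 968 (C-1), 966 (B-2)
Next rejected bid: $961 (not a price — pay-as-bid).
Each winning unit pays its own bid.
Revenue = 997 + 993 + 984 + 971 + 968 + 966 = $5,879.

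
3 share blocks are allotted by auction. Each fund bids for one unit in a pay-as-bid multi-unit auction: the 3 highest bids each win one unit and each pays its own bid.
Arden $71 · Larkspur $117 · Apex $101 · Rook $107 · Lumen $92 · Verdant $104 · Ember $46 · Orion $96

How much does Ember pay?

Ember pays $0

Sorting: 117 (Larkspur), 107 (Rook), 104 (Verdant), 101 (Apex), 96 (Orion), …
The 3 highest are Larkspur, Rook, Verdant.
Ember does not win → $0.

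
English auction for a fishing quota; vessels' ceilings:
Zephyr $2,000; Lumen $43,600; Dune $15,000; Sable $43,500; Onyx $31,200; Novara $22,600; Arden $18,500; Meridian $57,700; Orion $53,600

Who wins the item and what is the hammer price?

Sorting limits: 57,700 (Meridian) > 53,600 (Orion) > 43,600 (Lumen) > 43,500 (Sable) > 31,200 (Onyx) > 22,600 (Novara) > …
Orion is the last rival to drop out, at $53,600; Meridian remains and wins at that price.

Meridian wins at $53,600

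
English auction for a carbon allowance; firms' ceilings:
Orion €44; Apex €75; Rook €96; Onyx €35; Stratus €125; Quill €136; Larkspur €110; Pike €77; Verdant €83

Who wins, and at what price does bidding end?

Rule: the price rises until one bidder remains; the winner pays the price at which the last rival dropped out.
Limits ranked: 136 (Quill) > 125 (Stratus) > 110 (Larkspur) > 96 (Rook) > 83 (Verdant) > 77 (Pike) > …
Bidding ends when Stratus exits at €125; Quill takes it.

Quill wins at €125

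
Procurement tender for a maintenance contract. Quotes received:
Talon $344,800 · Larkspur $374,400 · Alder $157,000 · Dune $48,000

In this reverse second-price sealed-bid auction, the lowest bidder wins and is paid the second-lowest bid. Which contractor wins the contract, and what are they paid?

Bids in order: 48,000 (Dune) < 157,000 (Alder) < 344,800 (Talon) < 374,400 (Larkspur)
Second-price: Dune is paid Alder's bid of $157,000.

Dune is paid $157,000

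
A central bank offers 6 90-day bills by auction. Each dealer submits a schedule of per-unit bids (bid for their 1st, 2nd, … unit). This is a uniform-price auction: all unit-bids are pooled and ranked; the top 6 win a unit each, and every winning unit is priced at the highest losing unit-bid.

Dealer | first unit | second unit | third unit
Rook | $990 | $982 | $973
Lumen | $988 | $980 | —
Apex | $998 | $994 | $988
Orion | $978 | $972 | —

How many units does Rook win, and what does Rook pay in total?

Merging the schedules and taking the best 6: 998 (Apex-1), 994 (Apex-2), 990 (Rook-1), 988 (Lumen-1), 988 (Apex-3), 982 (Rook-2)
Highest rejected unit-bid = $980.
Rook wins 2 unit(s) at $980 each.

Rook: 2 units, pays $1,960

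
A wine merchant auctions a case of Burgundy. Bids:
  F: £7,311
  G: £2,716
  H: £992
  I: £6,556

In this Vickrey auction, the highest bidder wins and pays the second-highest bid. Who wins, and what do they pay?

Sorting bids: 7,311 (F) > 6,556 (I) > 2,716 (G) > 992 (H)
F wins with the highest bid; price is set by the runner-up at £6,556.

F pays £6,556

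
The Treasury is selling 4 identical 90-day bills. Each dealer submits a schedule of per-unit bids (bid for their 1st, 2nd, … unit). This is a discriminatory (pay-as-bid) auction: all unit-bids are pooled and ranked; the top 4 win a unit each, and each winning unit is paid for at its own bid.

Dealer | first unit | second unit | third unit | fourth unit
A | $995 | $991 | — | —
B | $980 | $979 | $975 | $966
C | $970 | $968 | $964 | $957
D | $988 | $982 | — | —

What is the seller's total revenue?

Total revenue: $3,956

Pooled unit-bids ranked (top 4): 995 (A-1), 991 (A-2), 988 (D-1), 982 (D-2)
Next rejected bid: $980 (not a price — pay-as-bid).
Each winning unit pays its own bid.
Revenue = 995 + 991 + 988 + 982 = $3,956.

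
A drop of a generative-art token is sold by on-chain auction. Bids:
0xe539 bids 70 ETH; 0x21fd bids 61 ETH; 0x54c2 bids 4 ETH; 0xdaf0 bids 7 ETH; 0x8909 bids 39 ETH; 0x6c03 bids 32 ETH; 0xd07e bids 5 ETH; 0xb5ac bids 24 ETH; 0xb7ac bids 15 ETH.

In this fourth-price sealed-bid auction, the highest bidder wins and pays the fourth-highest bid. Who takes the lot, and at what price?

Bids in order: 70 (0xe539) > 61 (0x21fd) > 39 (0x8909) > 32 (0x6c03) > 24 (0xb5ac) > 15 (0xb7ac) > …
0xe539 wins; payment is bid #4 in the ranking = 32 ETH.

0xe539 pays 32 ETH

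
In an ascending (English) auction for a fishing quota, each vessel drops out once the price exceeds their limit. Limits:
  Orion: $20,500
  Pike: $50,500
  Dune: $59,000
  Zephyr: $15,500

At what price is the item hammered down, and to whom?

Dune wins at $50,500

Open ascending-bid auction: the price rises until one bidder remains; the winner pays the price at which the last rival dropped out.
Limits in order: 59,000 (Dune) > 50,500 (Pike) > 20,500 (Orion) > 15,500 (Zephyr)
Bidding ends when Pike exits at $50,500; Dune takes it.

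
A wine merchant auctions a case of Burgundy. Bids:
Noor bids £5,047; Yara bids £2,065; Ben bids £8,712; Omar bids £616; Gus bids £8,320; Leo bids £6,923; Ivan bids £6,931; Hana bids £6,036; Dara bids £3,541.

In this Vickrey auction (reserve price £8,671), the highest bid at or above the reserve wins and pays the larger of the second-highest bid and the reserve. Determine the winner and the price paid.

Ben pays £8,671

Vickrey auction (reserve price £8,671): the highest bid at or above the reserve wins and pays the larger of the second-highest bid and the reserve.
Sorting bids: 8,712 (Ben) > 8,320 (Gus) > 6,931 (Ivan) > 6,923 (Leo) > 6,036 (Hana) > 5,047 (Noor) > …
Highest eligible bid: Ben at £8,712.
max(second-highest £8,320, reserve £8,671) = £8,671.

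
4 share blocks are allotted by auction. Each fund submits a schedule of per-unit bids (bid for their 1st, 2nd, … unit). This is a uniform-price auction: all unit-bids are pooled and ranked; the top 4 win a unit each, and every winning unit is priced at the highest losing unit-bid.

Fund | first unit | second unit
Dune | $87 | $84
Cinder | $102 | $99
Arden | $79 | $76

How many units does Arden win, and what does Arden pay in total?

Merging the schedules and taking the best 4: 102 (Cinder-1), 99 (Cinder-2), 87 (Dune-1), 84 (Dune-2)
The (k+1)-th unit-bid is $79.
Arden wins 0 unit(s) at $79 each.

Arden: 0 units, pays $0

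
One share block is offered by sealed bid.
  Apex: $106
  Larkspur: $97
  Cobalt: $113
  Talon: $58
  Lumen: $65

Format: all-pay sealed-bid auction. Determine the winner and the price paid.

Cobalt pays $113

Bids ranked: 113 (Cobalt) > 106 (Apex) > 97 (Larkspur) > 65 (Lumen) > 58 (Talon)
Cobalt is highest and takes the item; every bidder forfeits their bid.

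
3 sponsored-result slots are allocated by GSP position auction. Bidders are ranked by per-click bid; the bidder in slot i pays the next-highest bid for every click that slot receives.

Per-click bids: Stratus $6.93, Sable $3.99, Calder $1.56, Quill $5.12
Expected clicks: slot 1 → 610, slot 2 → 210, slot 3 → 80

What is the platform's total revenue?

Total revenue: $4085.90

Sorting advertisers: $6.93 (Stratus) > $5.12 (Quill) > $3.99 (Sable) > $1.56 (Calder)
Slot 1: Stratus pays $5.12 × 610 = $3123.20
Slot 2: Quill pays $3.99 × 210 = $837.90
Slot 3: Sable pays $1.56 × 80 = $124.80
Total = $4085.90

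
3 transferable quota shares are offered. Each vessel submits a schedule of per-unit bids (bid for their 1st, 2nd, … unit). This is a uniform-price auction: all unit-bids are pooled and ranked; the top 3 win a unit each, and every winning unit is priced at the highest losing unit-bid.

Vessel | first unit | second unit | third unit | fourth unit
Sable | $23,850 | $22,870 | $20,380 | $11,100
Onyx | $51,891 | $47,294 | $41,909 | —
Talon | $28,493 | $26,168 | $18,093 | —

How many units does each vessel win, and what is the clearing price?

Onyx 3; clearing price $28,493

Merging the schedules and taking the best 3: 51,891 (Onyx-1), 47,294 (Onyx-2), 41,909 (Onyx-3)
The (k+1)-th unit-bid is $28,493.
Allocation: Onyx 3.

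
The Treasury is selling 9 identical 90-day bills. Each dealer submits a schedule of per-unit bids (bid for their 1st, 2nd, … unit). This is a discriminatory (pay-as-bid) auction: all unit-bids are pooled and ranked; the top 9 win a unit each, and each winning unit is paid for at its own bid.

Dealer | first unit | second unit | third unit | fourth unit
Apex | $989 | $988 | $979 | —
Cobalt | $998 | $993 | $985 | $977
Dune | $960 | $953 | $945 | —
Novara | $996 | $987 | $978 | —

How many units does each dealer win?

Merging the schedules and taking the best 9: 998 (Cobalt-1), 996 (Novara-1), 993 (Cobalt-2), 989 (Apex-1), 988 (Apex-2), 987 (Novara-2), 985 (Cobalt-3), 979 (Apex-3), 978 (Novara-3)
Next rejected bid: $977 (not a price — pay-as-bid).
Allocation: Apex 3, Cobalt 3, Novara 3.

Apex 3, Cobalt 3, Novara 3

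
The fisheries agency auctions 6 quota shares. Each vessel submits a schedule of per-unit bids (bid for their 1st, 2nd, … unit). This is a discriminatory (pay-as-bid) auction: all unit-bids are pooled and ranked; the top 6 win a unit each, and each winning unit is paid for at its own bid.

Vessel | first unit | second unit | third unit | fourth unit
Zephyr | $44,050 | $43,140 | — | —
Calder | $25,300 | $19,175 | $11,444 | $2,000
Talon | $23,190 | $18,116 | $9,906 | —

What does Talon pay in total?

All unit-bids, highest first — top 6: 44,050 (Zephyr-1), 43,140 (Zephyr-2), 25,300 (Calder-1), 23,190 (Talon-1), 19,175 (Calder-2), 18,116 (Talon-2)
Next rejected bid: $11,444 (not a price — pay-as-bid).
Talon's winning unit-bids: 23,190 + 18,116 = $41,306.

Talon pays $41,306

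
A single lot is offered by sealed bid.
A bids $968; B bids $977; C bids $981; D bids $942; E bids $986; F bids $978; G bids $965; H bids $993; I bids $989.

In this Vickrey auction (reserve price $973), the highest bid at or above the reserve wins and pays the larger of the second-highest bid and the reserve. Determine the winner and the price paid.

Sorting bids: 993 (H) > 989 (I) > 986 (E) > 981 (C) > 978 (F) > 977 (B) > …
H has the top bid at or above the reserve ($993).
Second-highest bid $989 exceeds the reserve $973 → payment $989.

H pays $989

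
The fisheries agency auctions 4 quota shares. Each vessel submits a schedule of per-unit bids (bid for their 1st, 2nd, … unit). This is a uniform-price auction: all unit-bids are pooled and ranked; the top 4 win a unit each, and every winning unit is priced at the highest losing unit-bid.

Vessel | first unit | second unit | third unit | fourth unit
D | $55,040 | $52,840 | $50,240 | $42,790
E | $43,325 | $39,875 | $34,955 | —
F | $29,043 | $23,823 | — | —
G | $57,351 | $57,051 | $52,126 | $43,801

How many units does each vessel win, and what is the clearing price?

D 2, G 2; clearing price $52,126

All unit-bids, highest first — top 4: 57,351 (G-1), 57,051 (G-2), 55,040 (D-1), 52,840 (D-2)
First bid not allocated: $52,126.
Allocation: D 2, G 2.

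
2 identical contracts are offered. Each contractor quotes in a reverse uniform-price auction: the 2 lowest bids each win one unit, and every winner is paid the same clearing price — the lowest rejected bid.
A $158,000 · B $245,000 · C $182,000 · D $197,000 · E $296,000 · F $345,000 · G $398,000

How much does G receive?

G is paid $0

Sorting: 158,000 (A), 182,000 (C), 197,000 (D), 245,000 (B), …
The 2 lowest are A, C.
Lowest unsuccessful bid: $197,000 → clearing price.
G does not win → is paid $0.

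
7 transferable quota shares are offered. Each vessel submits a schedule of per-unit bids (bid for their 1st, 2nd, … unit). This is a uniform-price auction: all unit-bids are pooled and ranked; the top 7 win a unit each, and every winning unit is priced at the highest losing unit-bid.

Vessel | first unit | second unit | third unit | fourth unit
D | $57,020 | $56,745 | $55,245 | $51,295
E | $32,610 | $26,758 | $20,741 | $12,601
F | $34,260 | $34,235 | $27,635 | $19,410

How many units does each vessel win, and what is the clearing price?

D 4, E 1, F 2; clearing price $27,635

All unit-bids, highest first — top 7: 57,020 (D-1), 56,745 (D-2), 55,245 (D-3), 51,295 (D-4), 34,260 (F-1), 34,235 (F-2), 32,610 (E-1)
The (k+1)-th unit-bid is $27,635.
Allocation: D 4, E 1, F 2.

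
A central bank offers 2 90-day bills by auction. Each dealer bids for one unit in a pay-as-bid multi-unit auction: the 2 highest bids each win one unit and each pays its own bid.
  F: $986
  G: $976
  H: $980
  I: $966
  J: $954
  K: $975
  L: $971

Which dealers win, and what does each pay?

Ordering the bids: 986 (F), 980 (H), 976 (G), 975 (K), …
The 2 highest are F, H.
Each winner pays its own bid: F $986, H $980.

F $986, H $980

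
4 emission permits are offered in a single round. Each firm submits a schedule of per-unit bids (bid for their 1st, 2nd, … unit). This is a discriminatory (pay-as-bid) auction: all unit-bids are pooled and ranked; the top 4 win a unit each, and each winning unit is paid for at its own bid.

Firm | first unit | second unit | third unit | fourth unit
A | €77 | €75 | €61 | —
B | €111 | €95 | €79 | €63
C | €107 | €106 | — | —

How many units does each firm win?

B 2, C 2

Merging the schedules and taking the best 4: 111 (B-1), 107 (C-1), 106 (C-2), 95 (B-2)
Next rejected bid: €79 (not a price — pay-as-bid).
Allocation: B 2, C 2.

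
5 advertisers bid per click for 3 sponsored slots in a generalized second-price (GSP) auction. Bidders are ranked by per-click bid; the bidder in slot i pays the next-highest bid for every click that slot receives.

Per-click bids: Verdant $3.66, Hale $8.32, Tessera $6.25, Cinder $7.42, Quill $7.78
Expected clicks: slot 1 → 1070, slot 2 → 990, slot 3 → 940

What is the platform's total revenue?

Total revenue: $21545.40

Sorting advertisers: $8.32 (Hale) > $7.78 (Quill) > $7.42 (Cinder) > $6.25 (Tessera) > …
Slot 1: Hale pays $7.78 × 1070 = $8324.60
Slot 2: Quill pays $7.42 × 990 = $7345.80
Slot 3: Cinder pays $6.25 × 940 = $5875.00
Total = $21545.40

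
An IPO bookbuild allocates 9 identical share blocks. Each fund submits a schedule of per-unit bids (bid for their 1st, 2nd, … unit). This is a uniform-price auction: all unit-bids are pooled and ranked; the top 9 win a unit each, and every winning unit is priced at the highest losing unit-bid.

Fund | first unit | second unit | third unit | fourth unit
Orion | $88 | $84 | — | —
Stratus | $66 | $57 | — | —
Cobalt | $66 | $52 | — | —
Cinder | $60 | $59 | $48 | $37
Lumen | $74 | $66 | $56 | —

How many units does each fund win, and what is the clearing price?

Cinder 2, Cobalt 1, Lumen 2, Orion 2, Stratus 2; clearing price $56

Pooled unit-bids ranked (top 9): 88 (Orion-1), 84 (Orion-2), 74 (Lumen-1), 66 (Stratus-1), 66 (Cobalt-1), 66 (Lumen-2), 60 (Cinder-1), 59 (Cinder-2), 57 (Stratus-2)
The (k+1)-th unit-bid is $56.
Allocation: Cinder 2, Cobalt 1, Lumen 2, Orion 2, Stratus 2.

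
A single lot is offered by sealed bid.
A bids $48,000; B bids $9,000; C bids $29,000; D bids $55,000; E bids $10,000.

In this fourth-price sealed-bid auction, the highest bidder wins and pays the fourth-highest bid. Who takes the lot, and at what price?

D pays $10,000

Sorting bids: 55,000 (D) > 48,000 (A) > 29,000 (C) > 10,000 (E) > 9,000 (B)
D wins; payment is bid #4 in the ranking = $10,000.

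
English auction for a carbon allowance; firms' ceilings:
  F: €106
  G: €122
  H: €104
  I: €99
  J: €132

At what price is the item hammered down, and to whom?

Limits in order: 132 (J) > 122 (G) > 106 (F) > 104 (H) > 99 (I)
Bidding ends when G exits at €122; J takes it.

J wins at €122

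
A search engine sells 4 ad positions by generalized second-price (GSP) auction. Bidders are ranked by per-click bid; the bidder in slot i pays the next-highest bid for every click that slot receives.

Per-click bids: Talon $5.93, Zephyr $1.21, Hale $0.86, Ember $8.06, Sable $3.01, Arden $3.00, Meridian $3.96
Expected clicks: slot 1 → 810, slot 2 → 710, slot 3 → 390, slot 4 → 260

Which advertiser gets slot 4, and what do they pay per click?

Sable; $3.00 per click

Ranked by bid: $8.06 (Ember) > $5.93 (Talon) > $3.96 (Meridian) > $3.01 (Sable) > $3.00 (Arden) > …
Slot 4 goes to the fourth-ranked bidder, Sable, who pays the next bid down: $3.00/click.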